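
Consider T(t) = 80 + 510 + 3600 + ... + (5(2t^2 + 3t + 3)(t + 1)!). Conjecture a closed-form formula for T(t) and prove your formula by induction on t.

T(t) = (10t + 5)(t + 2)! - 10

We claim T(t) = (10t + 5)(t + 2)! - 10 for all t ≥ 1.
Base case (t = 1): T(1) = 80, and the closed form gives 80. They agree.
Inductive step: suppose the statement holds for some r ≥ 1, so T(r) = (10r + 5)(r + 2)! - 10.
Then T(r+1) = T(r) + (5(2r^2 + 7r + 8)(r + 2)!) = ((10r + 5)(r + 2)! - 10) + (5(2r^2 + 7r + 8)(r + 2)!).
Simplifying, T(r+1) = (10(r+1) + 5)((r+1) + 2)! - 10,
which is the closed form with t = r+1.
By the principle of mathematical induction, the result holds for all t ≥ 1.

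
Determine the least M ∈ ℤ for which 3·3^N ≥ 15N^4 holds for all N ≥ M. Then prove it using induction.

M = 10

At N = 9: 59049 < 98415, so the inequality fails and M ≥ 10. We prove 3·3^N ≥ 15N^4 for all N ≥ 10.
When N = 10: 3·3^N = 177147 and 15N^4 = 150000, so 177147 ≥ 150000.
Suppose the result is true for N = r, so 3·3^r ≥ 15r^4.
Then 3·3^(r + 1) = 3·(3·3^r) ≥ 3·(15r^4).
Also, for r ≥ 10 we have 3·(15r^4) ≥ 15(r+1)^4, since 3 ≥ (1 + 1/r)^4 for all r ≥ 10.
Combining, 3·3^(r + 1) ≥ 15(r+1)^4.
By induction, the statement is established for all N ≥ 10.
Hence the smallest such M is 10.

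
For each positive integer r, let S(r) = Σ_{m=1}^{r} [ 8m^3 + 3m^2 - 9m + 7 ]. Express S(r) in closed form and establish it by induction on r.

We claim S(r) = r(2r^3 + 5r^2 - r + 3) for all r ≥ 1.
Base case (r = 1): S(1) = 9, and the closed form gives 9. They agree.
Suppose the result is true for r = m, so S(m) = m(2m^3 + 5m^2 - m + 3).
Then S(m+1) = S(m) + (8m^3 + 27m^2 + 21m + 9) = (m(2m^3 + 5m^2 - m + 3)) + (8m^3 + 27m^2 + 21m + 9).
Simplifying, S(m+1) = (m + 1)(2m^3 + 11m^2 + 15m + 9) = (m+1)(2(m+1)^3 + 5(m+1)^2 - (m+1) + 3),
which is the closed form with r = m+1.
Hence, by induction on r, the claim holds for every r ≥ 1.

S(r) = r(2r^3 + 5r^2 - r + 3)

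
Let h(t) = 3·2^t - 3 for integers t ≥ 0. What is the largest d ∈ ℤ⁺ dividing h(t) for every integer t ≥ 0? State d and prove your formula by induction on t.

d = 3

Computing the first values: h(0) = 0 and h(1) = 3; gcd(0, 3) = 3, so d ≤ 3.
We prove 3 | 3·2^t - 3 for all t ≥ 0 by induction on t.
Base step (t = 0): h(0) = 0 = 3·(0), so 3 | h(0).
Inductive step: suppose the statement holds for some i ≥ 0, i.e. 3 | h(i). Then
h(i+1) = 3·2^(i+1) - 3 = 2·(3·2^i - 3) + 3 = 2·h(i) + 3. The first term is divisible by 3 by the inductive hypothesis, and 3 is divisible by 3. Hence 3 | h(i+1).
This completes the induction.
Therefore the largest such d is 3.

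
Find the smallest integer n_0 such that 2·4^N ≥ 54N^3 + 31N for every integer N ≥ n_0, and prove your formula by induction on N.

At N = 6: 8192 < 11850, so the inequality fails and n_0 ≥ 7. We prove 2·4^N ≥ 54N^3 + 31N for all N ≥ 7.
When N = 7: 2·4^N = 32768 and 54N^3 + 31N = 18739, so 32768 ≥ 18739.
For the inductive step, assume it holds for an arbitrary p ≥ 7, so 2·4^p ≥ 54p^3 + 31p.
Then 2·4^(p + 1) = 4·(2·4^p) ≥ 4·(54p^3 + 31p).
Also, for p ≥ 7 we have 4·(54p^3 + 31p) ≥ 54(p+1)^3 + 31(p+1), since 4·(54p^3 + 31p) − (54(p+1)^3 + 31(p+1)) = 162p^3 - 162p^2 - 69p - 85, which is nonnegative for all p ≥ 7.
Combining, 2·4^(p + 1) ≥ 54(p+1)^3 + 31(p+1).
By the principle of mathematical induction, the result holds for all N ≥ 7.
Hence the smallest such n_0 is 7.

n_0 = 7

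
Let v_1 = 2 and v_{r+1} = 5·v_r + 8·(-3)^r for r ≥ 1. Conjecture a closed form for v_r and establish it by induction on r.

Computing the first terms: v_1 = 2, v_2 = -14, v_3 = 2. This suggests v_r = -(-3)^r - 5^(r - 1).
Base step (r = 1): the formula gives 2 = 2 = v_1.
Inductive step: suppose the statement holds for some p ≥ 1, so v_p = -(-3)^p - 5^(p - 1).
Then v_{p+1} = 5·v_p + 8·(-3)^p = 5·(-(-3)^p - 5^(p - 1)) + 8·(-3)^p = -(-3)^(p + 1) - 5^p = -(-3)^(p+1) - 5^((p+1) - 1),
which is the claimed formula at r = p+1.
Hence, by induction on r, the claim holds for every r ≥ 1.

v_r = -(-3)^r - 5^(r - 1)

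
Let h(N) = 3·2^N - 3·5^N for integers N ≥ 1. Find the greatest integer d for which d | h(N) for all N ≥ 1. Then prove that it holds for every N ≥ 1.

d = 9

Computing the first values: h(1) = -9 and h(2) = -63; gcd(-9, -63) = 9, so d ≤ 9.
We prove 9 | 3·2^N - 3·5^N for all N ≥ 1 by induction on N.
When N = 1: h(1) = -9 = 9·(-1), so 9 | h(1).
Suppose the result is true for N = i, i.e. 9 | h(i). Then
h(i+1) − 5·h(i) = (3·2^(i+1) - 3·5^(i+1)) − 5·(3·2^i - 3·5^i) = (3)·2^i·(2 − 5) = (-9)·2^i. Since 9 | h(i) by the inductive hypothesis, 9 | 5·h(i); and 9 | -9 since -9 = 9·-1. Therefore 9 | h(i+1).
Hence, by induction on N, the claim holds for every N ≥ 1.
Therefore the largest such d is 9.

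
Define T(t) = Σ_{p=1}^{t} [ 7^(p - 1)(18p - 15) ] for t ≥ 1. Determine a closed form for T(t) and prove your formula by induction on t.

We claim T(t) = 3·7^t(t - 1) + 3 for all t ≥ 1.
When t = 1: T(1) = 3, and the closed form gives 3. They agree.
Inductive step: suppose the statement holds for some p ≥ 1, so T(p) = 3·7^p(p - 1) + 3.
Then T(p+1) = T(p) + (7^p(18p + 3)) = (3·7^p(p - 1) + 3) + (7^p(18p + 3)).
Simplifying, T(p+1) = 21·7^p·p + 3 = 3·7^(p+1)((p+1) - 1) + 3,
which is the closed form with t = p+1.
By induction, the statement is established for all t ≥ 1.

T(t) = 3·7^t(t - 1) + 3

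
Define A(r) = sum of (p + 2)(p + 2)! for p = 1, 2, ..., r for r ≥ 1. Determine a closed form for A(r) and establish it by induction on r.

A(r) = (r + 3)! - 6

We claim A(r) = (r + 3)! - 6 for all r ≥ 1.
Base case (r = 1): A(1) = 18, and the closed form gives 18. They agree.
Inductive step: assume the claim holds for r = p, so A(p) = (p + 3)! - 6.
Then A(p+1) = A(p) + ((p + 3)(p + 3)!) = ((p + 3)! - 6) + ((p + 3)(p + 3)!).
Simplifying, A(p+1) = ((p+1) + 3)! - 6,
which is the closed form with r = p+1.
By induction, the statement is established for all r ≥ 1.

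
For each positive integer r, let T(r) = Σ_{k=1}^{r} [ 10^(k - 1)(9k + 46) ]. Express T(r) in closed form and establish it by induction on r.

T(r) = 10^r(r + 5) - 5

We claim T(r) = 10^r(r + 5) - 5 for all r ≥ 1.
Base case (r = 1): T(1) = 55, and the closed form gives 55. They agree.
Suppose the result is true for r = k, so T(k) = 10^k(k + 5) - 5.
Then T(k+1) = T(k) + (10^k(9k + 55)) = (10^k(k + 5) - 5) + (10^k(9k + 55)).
Simplifying, T(k+1) = 10·10^k·k + 60·10^k - 5 = 10^(k+1)((k+1) + 5) - 5,
which is the closed form with r = k+1.
Hence, by induction on r, the claim holds for every r ≥ 1.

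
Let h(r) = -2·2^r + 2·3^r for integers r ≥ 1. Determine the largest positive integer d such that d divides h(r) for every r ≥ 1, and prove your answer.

Computing the first values: h(1) = 2 and h(2) = 10; gcd(2, 10) = 2, so d ≤ 2.
We prove 2 | -2·2^r + 2·3^r for all r ≥ 1 by induction on r.
When r = 1: h(1) = 2 = 2·(1), so 2 | h(1).
For the inductive step, assume it holds for an arbitrary k ≥ 1, i.e. 2 | h(k). Then
h(k+1) − 3·h(k) = (-2·2^(k+1) + 2·3^(k+1)) − 3·(-2·2^k + 2·3^k) = (-2)·2^k·(2 − 3) = (2)·2^k. Since 2 | h(k) by the inductive hypothesis, 2 | 3·h(k); and 2 | 2 since 2 = 2·1. Therefore 2 | h(k+1).
This completes the induction.
Therefore the largest such d is 2.

d = 2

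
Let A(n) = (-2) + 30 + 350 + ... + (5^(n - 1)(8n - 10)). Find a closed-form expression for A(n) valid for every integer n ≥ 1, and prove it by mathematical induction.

A(n) = 5^n(2n - 3) + 3

We claim A(n) = 5^n(2n - 3) + 3 for all n ≥ 1.
When n = 1: A(1) = -2, and the closed form gives -2. They agree.
Inductive step: assume the claim holds for n = i, so A(i) = 5^i(2i - 3) + 3.
Then A(i+1) = A(i) + (5^i(8i - 2)) = (5^i(2i - 3) + 3) + (5^i(8i - 2)).
Simplifying, A(i+1) = 10·5^i·i - 5·5^i + 3 = 5^(i+1)(2(i+1) - 3) + 3,
which is the closed form with n = i+1.
By the principle of mathematical induction, the result holds for all n ≥ 1.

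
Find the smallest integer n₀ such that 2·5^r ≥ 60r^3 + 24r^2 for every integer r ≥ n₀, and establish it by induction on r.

At r = 5: 6250 < 8100, so the inequality fails and n₀ ≥ 6. We prove 2·5^r ≥ 60r^3 + 24r^2 for all r ≥ 6.
Base case (r = 6): 2·5^r = 31250 and 60r^3 + 24r^2 = 13824, so 31250 ≥ 13824.
For the inductive step, assume it holds for an arbitrary k ≥ 6, so 2·5^k ≥ 60k^3 + 24k^2.
Then 2·5^(k + 1) = 5·(2·5^k) ≥ 5·(60k^3 + 24k^2).
Also, for k ≥ 6 we have 5·(60k^3 + 24k^2) ≥ 60(k+1)^3 + 24(k+1)^2, since 5·(60k^3 + 24k^2) − (60(k+1)^3 + 24(k+1)^2) = 240k^3 - 84k^2 - 228k - 84, which is nonnegative for all k ≥ 6.
Combining, 2·5^(k + 1) ≥ 60(k+1)^3 + 24(k+1)^2.
This completes the induction.
Hence the smallest such n₀ is 6.

n₀ = 6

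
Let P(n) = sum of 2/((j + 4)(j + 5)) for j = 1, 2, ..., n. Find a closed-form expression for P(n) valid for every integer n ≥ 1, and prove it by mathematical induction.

P(n) = 2n/(5(n + 5))

We claim P(n) = 2n/(5(n + 5)) for all n ≥ 1.
For the base case n = 1: P(1) = 1/15, and the closed form gives 1/15. They agree.
Suppose the result is true for n = j, so P(j) = 2j/(5(j + 5)).
Then P(j+1) = P(j) + (2/((j + 5)(j + 6))) = (2j/(5(j + 5))) + (2/((j + 5)(j + 6))).
Simplifying, P(j+1) = 2(j + 1)/(5(j + 6)) = 2(j+1)/(5((j+1) + 5)),
which is the closed form with n = j+1.
This completes the induction.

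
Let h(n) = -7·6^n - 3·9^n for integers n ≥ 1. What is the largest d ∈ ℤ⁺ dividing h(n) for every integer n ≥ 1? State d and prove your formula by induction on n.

Computing the first values: h(1) = -69 and h(2) = -495; gcd(-69, -495) = 3, so d ≤ 3.
We prove 3 | -7·6^n - 3·9^n for all n ≥ 1 by induction on n.
Base step (n = 1): h(1) = -69 = 3·(-23), so 3 | h(1).
Inductive step: suppose the statement holds for some r ≥ 1, i.e. 3 | h(r). Then
h(r+1) − 9·h(r) = (-7·6^(r+1) - 3·9^(r+1)) − 9·(-7·6^r - 3·9^r) = (-7)·6^r·(6 − 9) = (21)·6^r. Since 3 | h(r) by the inductive hypothesis, 3 | 9·h(r); and 3 | 21 since 21 = 3·7. Therefore 3 | h(r+1).
By the principle of mathematical induction, the result holds for all n ≥ 1.
Therefore the largest such d is 3.

d = 3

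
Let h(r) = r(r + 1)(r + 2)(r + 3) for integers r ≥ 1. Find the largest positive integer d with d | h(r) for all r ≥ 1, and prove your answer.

Computing the first values: h(1) = 24 and h(2) = 120; gcd(24, 120) = 24, so d ≤ 24.
We prove 24 | r(r + 1)(r + 2)(r + 3) for all r ≥ 1 by induction on r.
When r = 1: h(1) = 24 = 24·(1), so 24 | h(1).
Inductive step: suppose the statement holds for some j ≥ 1, i.e. 24 | h(j). Then
h(j+1) − h(j) = (j+1)·(j+2)·(j+3)·(j+4) − j·(j+1)·(j+2)·(j+3) = (j+1)·(j+2)·(j+3)·[(j+4) − j] = 4·(j+1)·(j+2)·(j+3). The product of 3 consecutive integers is divisible by (3)! = 6, so h(j+1) − h(j) is divisible by 4·6 = 24. By the inductive hypothesis 24 | h(j), hence 24 | h(j+1).
By induction, the statement is established for all r ≥ 1.
Therefore the largest such d is 24.

d = 24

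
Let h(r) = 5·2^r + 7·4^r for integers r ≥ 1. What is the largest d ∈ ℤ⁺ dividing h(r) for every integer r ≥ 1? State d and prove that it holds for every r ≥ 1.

Computing the first values: h(1) = 38 and h(2) = 132; gcd(38, 132) = 2, so d ≤ 2.
We prove 2 | 5·2^r + 7·4^r for all r ≥ 1 by induction on r.
For the base case r = 1: h(1) = 38 = 2·(19), so 2 | h(1).
For the inductive step, assume it holds for an arbitrary i ≥ 1, i.e. 2 | h(i). Then
h(i+1) − 4·h(i) = (5·2^(i+1) + 7·4^(i+1)) − 4·(5·2^i + 7·4^i) = (5)·2^i·(2 − 4) = (-10)·2^i. Since 2 | h(i) by the inductive hypothesis, 2 | 4·h(i); and 2 | -10 since -10 = 2·-5. Therefore 2 | h(i+1).
Hence, by induction on r, the claim holds for every r ≥ 1.
Therefore the largest such d is 2.

d = 2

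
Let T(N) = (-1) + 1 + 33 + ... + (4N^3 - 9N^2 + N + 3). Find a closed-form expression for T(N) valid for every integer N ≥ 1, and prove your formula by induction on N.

T(N) = N(N - 2)(N^2 + N - 1)

We claim T(N) = N(N - 2)(N^2 + N - 1) for all N ≥ 1.
When N = 1: T(1) = -1, and the closed form gives -1. They agree.
Inductive step: suppose the statement holds for some k ≥ 1, so T(k) = k(k^3 - k^2 - 3k + 2).
Then T(k+1) = T(k) + (4k^3 + 3k^2 - 5k - 1) = (k(k^3 - k^2 - 3k + 2)) + (4k^3 + 3k^2 - 5k - 1).
Simplifying, T(k+1) = (k - 1)(k + 1)(k^2 + 3k + 1) = (k+1)((k+1) - 2)((k+1)^2 + (k+1) - 1),
which is the closed form with N = k+1.
This completes the induction.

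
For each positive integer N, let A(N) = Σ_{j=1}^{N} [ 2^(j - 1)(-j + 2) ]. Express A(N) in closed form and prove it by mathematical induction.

A(N) = 2^N(-N + 3) - 3

We claim A(N) = 2^N(-N + 3) - 3 for all N ≥ 1.
Base case (N = 1): A(1) = 1, and the closed form gives 1. They agree.
Suppose the result is true for N = j, so A(j) = 2^j(-j + 3) - 3.
Then A(j+1) = A(j) + (2^j(-j + 1)) = (2^j(-j + 3) - 3) + (2^j(-j + 1)).
Simplifying, A(j+1) = -2^(j + 1)j + 2^(j + 2) - 3 = 2^(j+1)(-(j+1) + 3) - 3,
which is the closed form with N = j+1.
By induction, the statement is established for all N ≥ 1.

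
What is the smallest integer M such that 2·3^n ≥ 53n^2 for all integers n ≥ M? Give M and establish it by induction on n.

M = 7

At n = 6: 1458 < 1908, so the inequality fails and M ≥ 7. We prove 2·3^n ≥ 53n^2 for all n ≥ 7.
Base case (n = 7): 2·3^n = 4374 and 53n^2 = 2597, so 4374 ≥ 2597.
Inductive step: suppose the statement holds for some p ≥ 7, so 2·3^p ≥ 53p^2.
Then 2·3^(p + 1) = 3·(2·3^p) ≥ 3·(53p^2).
Also, for p ≥ 7 we have 3·(53p^2) ≥ 53(p+1)^2, since 3 ≥ (1 + 1/p)^2 for all p ≥ 7.
Combining, 2·3^(p + 1) ≥ 53(p+1)^2.
Hence, by induction on n, the claim holds for every n ≥ 7.
Hence the smallest such M is 7.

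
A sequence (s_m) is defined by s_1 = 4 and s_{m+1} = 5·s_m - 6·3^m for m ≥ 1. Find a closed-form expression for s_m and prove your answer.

s_m = 3^(m + 1) - 5^m

Computing the first terms: s_1 = 4, s_2 = 2, s_3 = -44. This suggests s_m = 3^(m + 1) - 5^m.
When m = 1: the formula gives 4 = 4 = s_1.
Suppose the result is true for m = p, so s_p = 3^(p + 1) - 5^p.
Then s_{p+1} = 5·s_p - 6·3^p = 5·(3^(p + 1) - 5^p) - 6·3^p = 3^(p + 2) - 5^(p + 1) = 3^((p+1) + 1) - 5^(p+1),
which is the claimed formula at m = p+1.
This completes the induction.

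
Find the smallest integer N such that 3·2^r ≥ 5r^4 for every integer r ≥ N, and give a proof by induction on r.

N = 18

At r = 17: 393216 < 417605, so the inequality fails and N ≥ 18. We prove 3·2^r ≥ 5r^4 for all r ≥ 18.
When r = 18: 3·2^r = 786432 and 5r^4 = 524880, so 786432 ≥ 524880.
Inductive step: suppose the statement holds for some i ≥ 18, so 3·2^i ≥ 5i^4.
Then 3·2^(i + 1) = 2·(3·2^i) ≥ 2·(5i^4).
Also, for i ≥ 18 we have 2·(5i^4) ≥ 5(i+1)^4, since 2 ≥ (1 + 1/i)^4 for all i ≥ 18.
Combining, 3·2^(i + 1) ≥ 5(i+1)^4.
Hence, by induction on r, the claim holds for every r ≥ 18.
Hence the smallest such N is 18.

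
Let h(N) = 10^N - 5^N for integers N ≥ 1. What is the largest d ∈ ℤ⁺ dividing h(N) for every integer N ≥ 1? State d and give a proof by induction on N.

d = 5

Computing the first values: h(1) = 5 and h(2) = 75; gcd(5, 75) = 5, so d ≤ 5.
We prove 5 | 10^N - 5^N for all N ≥ 1 by induction on N.
Base case (N = 1): h(1) = 5 = 5·(1), so 5 | h(1).
Inductive step: suppose the statement holds for some m ≥ 1, i.e. 5 | h(m). Then
10^{m+1} − 5^{m+1} = 10·10^m − 5·5^m = 10·(10^m − 5^m) + (5)·5^m. The first term is divisible by 5 by the inductive hypothesis, and the second term (5)·5^m is divisible by 5 since 5 | 5. Hence 5 | h(m+1).
Hence, by induction on N, the claim holds for every N ≥ 1.
Therefore the largest such d is 5.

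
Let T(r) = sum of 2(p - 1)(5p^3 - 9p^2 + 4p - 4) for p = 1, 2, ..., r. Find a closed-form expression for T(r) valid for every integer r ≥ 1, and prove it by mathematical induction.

We claim T(r) = 2r(r - 1)(r^3 - r - 2) for all r ≥ 1.
For the base case r = 1: T(1) = 0, and the closed form gives 0. They agree.
For the inductive step, assume it holds for an arbitrary p ≥ 1, so T(p) = 2p(p^4 - p^3 - p^2 - p + 2).
Then T(p+1) = T(p) + (2p(5p^3 + 6p^2 + p - 4)) = (2p(p^4 - p^3 - p^2 - p + 2)) + (2p(5p^3 + 6p^2 + p - 4)).
Simplifying, T(p+1) = 2p(p + 1)(p^3 + 3p^2 + 2p - 2) = 2(p+1)((p+1) - 1)((p+1)^3 - (p+1) - 2),
which is the closed form with r = p+1.
This completes the induction.

T(r) = 2r(r - 1)(r^3 - r - 2)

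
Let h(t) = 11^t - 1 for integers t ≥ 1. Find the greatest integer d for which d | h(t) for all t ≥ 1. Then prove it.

Computing the first values: h(1) = 10 and h(2) = 120; gcd(10, 120) = 10, so d ≤ 10.
We prove 10 | 11^t - 1 for all t ≥ 1 by induction on t.
When t = 1: h(1) = 10 = 10·(1), so 10 | h(1).
Inductive step: assume the claim holds for t = p, i.e. 10 | h(p). Then
11^{p+1} − 1^{p+1} = 11·11^p − 1·1^p = 11·(11^p − 1^p) + (10)·1^p. The first term is divisible by 10 by the inductive hypothesis, and the second term (10)·1^p is divisible by 10 since 10 | 10. Hence 10 | h(p+1).
Hence, by induction on t, the claim holds for every t ≥ 1.
Therefore the largest such d is 10.

d = 10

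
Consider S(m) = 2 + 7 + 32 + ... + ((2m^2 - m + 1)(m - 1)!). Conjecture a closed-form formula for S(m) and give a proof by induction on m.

We claim S(m) = (2m + 1)m! - 1 for all m ≥ 1.
Base case (m = 1): S(1) = 2, and the closed form gives 2. They agree.
For the inductive step, assume it holds for an arbitrary r ≥ 1, so S(r) = (2r + 1)r! - 1.
Then S(r+1) = S(r) + ((2r^2 + 3r + 2)r!) = ((2r + 1)r! - 1) + ((2r^2 + 3r + 2)r!).
Simplifying, S(r+1) = (2(r+1) + 1)(r+1)! - 1,
which is the closed form with m = r+1.
By the principle of mathematical induction, the result holds for all m ≥ 1.

S(m) = (2m + 1)m! - 1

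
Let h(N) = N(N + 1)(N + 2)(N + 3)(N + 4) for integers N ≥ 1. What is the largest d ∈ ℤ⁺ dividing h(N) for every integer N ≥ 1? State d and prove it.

d = 120

Computing the first values: h(1) = 120 and h(2) = 720; gcd(120, 720) = 120, so d ≤ 120.
We prove 120 | N(N + 1)(N + 2)(N + 3)(N + 4) for all N ≥ 1 by induction on N.
Base case (N = 1): h(1) = 120 = 120·(1), so 120 | h(1).
Inductive step: suppose the statement holds for some j ≥ 1, i.e. 120 | h(j). Then
h(j+1) − h(j) = (j+1)·(j+2)·(j+3)·(j+4)·(j+5) − j·(j+1)·(j+2)·(j+3)·(j+4) = (j+1)·(j+2)·(j+3)·(j+4)·[(j+5) − j] = 5·(j+1)·(j+2)·(j+3)·(j+4). The product of 4 consecutive integers is divisible by (4)! = 24, so h(j+1) − h(j) is divisible by 5·24 = 120. By the inductive hypothesis 120 | h(j), hence 120 | h(j+1).
By the principle of mathematical induction, the result holds for all N ≥ 1.
Therefore the largest such d is 120.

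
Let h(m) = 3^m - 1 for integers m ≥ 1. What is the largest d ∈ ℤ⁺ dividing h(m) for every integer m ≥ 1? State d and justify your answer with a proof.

d = 2

Computing the first values: h(1) = 2 and h(2) = 8; gcd(2, 8) = 2, so d ≤ 2.
We prove 2 | 3^m - 1 for all m ≥ 1 by induction on m.
Base case (m = 1): h(1) = 2 = 2·(1), so 2 | h(1).
Inductive step: suppose the statement holds for some k ≥ 1, i.e. 2 | h(k). Then
3^{k+1} − 1^{k+1} = 3·3^k − 1·1^k = 3·(3^k − 1^k) + (2)·1^k. The first term is divisible by 2 by the inductive hypothesis, and the second term (2)·1^k is divisible by 2 since 2 | 2. Hence 2 | h(k+1).
By the principle of mathematical induction, the result holds for all m ≥ 1.
Therefore the largest such d is 2.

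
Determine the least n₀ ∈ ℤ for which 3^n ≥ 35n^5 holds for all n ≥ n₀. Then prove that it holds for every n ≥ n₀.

n₀ = 16

At n = 15: 14348907 < 26578125, so the inequality fails and n₀ ≥ 16. We prove 3^n ≥ 35n^5 for all n ≥ 16.
Base step (n = 16): 3^n = 43046721 and 35n^5 = 36700160, so 43046721 ≥ 36700160.
Suppose the result is true for n = p, so 3^p ≥ 35p^5.
Then 3^(p + 1) = 3·(3^p) ≥ 3·(35p^5).
Also, for p ≥ 16 we have 3·(35p^5) ≥ 35(p+1)^5, since 3 ≥ (1 + 1/p)^5 for all p ≥ 16.
Combining, 3^(p + 1) ≥ 35(p+1)^5.
This completes the induction.
Hence the smallest such n₀ is 16.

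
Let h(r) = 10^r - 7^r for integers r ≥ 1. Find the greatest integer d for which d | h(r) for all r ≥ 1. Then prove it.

Computing the first values: h(1) = 3 and h(2) = 51; gcd(3, 51) = 3, so d ≤ 3.
We prove 3 | 10^r - 7^r for all r ≥ 1 by induction on r.
Base step (r = 1): h(1) = 3 = 3·(1), so 3 | h(1).
For the inductive step, assume it holds for an arbitrary p ≥ 1, i.e. 3 | h(p). Then
10^{p+1} − 7^{p+1} = 10·10^p − 7·7^p = 10·(10^p − 7^p) + (3)·7^p. The first term is divisible by 3 by the inductive hypothesis, and the second term (3)·7^p is divisible by 3 since 3 | 3. Hence 3 | h(p+1).
This completes the induction.
Therefore the largest such d is 3.

d = 3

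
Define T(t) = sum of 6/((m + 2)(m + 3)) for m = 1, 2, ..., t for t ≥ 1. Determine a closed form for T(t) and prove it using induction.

T(t) = 2t/(t + 3)

We claim T(t) = 2t/(t + 3) for all t ≥ 1.
Base step (t = 1): T(1) = 1/2, and the closed form gives 1/2. They agree.
For the inductive step, assume it holds for an arbitrary m ≥ 1, so T(m) = 2m/(m + 3).
Then T(m+1) = T(m) + (6/((m + 3)(m + 4))) = (2m/(m + 3)) + (6/((m + 3)(m + 4))).
Simplifying, T(m+1) = 2(m + 1)/(m + 4) = 2(m+1)/((m+1) + 3),
which is the closed form with t = m+1.
Hence, by induction on t, the claim holds for every t ≥ 1.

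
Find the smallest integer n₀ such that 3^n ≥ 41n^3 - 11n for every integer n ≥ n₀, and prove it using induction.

n₀ = 10

At n = 9: 19683 < 29790, so the inequality fails and n₀ ≥ 10. We prove 3^n ≥ 41n^3 - 11n for all n ≥ 10.
Base case (n = 10): 3^n = 59049 and 41n^3 - 11n = 40890, so 59049 ≥ 40890.
For the inductive step, assume it holds for an arbitrary p ≥ 10, so 3^p ≥ 41p^3 - 11p.
Then 3^(p + 1) = 3·(3^p) ≥ 3·(41p^3 - 11p).
Also, for p ≥ 10 we have 3·(41p^3 - 11p) ≥ 41(p+1)^3 - 11(p+1), since 3·(41p^3 - 11p) − (41(p+1)^3 - 11(p+1)) = 82p^3 - 123p^2 - 145p - 30, which is nonnegative for all p ≥ 10.
Combining, 3^(p + 1) ≥ 41(p+1)^3 - 11(p+1).
Hence, by induction on n, the claim holds for every n ≥ 10.
Hence the smallest such n₀ is 10.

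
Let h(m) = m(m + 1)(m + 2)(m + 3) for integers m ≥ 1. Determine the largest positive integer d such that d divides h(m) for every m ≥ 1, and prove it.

Computing the first values: h(1) = 24 and h(2) = 120; gcd(24, 120) = 24, so d ≤ 24.
We prove 24 | m(m + 1)(m + 2)(m + 3) for all m ≥ 1 by induction on m.
When m = 1: h(1) = 24 = 24·(1), so 24 | h(1).
Suppose the result is true for m = i, i.e. 24 | h(i). Then
h(i+1) − h(i) = (i+1)·(i+2)·(i+3)·(i+4) − i·(i+1)·(i+2)·(i+3) = (i+1)·(i+2)·(i+3)·[(i+4) − i] = 4·(i+1)·(i+2)·(i+3). The product of 3 consecutive integers is divisible by (3)! = 6, so h(i+1) − h(i) is divisible by 4·6 = 24. By the inductive hypothesis 24 | h(i), hence 24 | h(i+1).
This completes the induction.
Therefore the largest such d is 24.

d = 24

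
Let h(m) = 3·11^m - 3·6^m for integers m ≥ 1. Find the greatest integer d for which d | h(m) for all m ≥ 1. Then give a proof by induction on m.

Computing the first values: h(1) = 15 and h(2) = 255; gcd(15, 255) = 15, so d ≤ 15.
We prove 15 | 3·11^m - 3·6^m for all m ≥ 1 by induction on m.
Base step (m = 1): h(1) = 15 = 15·(1), so 15 | h(1).
Inductive step: suppose the statement holds for some k ≥ 1, i.e. 15 | h(k). Then
h(k+1) − 11·h(k) = (3·11^(k+1) - 3·6^(k+1)) − 11·(3·11^k - 3·6^k) = (-3)·6^k·(6 − 11) = (15)·6^k. Since 15 | h(k) by the inductive hypothesis, 15 | 11·h(k); and 15 | 15 since 15 = 15·1. Therefore 15 | h(k+1).
This completes the induction.
Therefore the largest such d is 15.

d = 15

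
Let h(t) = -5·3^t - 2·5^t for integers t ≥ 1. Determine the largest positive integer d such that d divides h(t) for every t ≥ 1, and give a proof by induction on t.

Computing the first values: h(1) = -25 and h(2) = -95; gcd(-25, -95) = 5, so d ≤ 5.
We prove 5 | -5·3^t - 2·5^t for all t ≥ 1 by induction on t.
Base step (t = 1): h(1) = -25 = 5·(-5), so 5 | h(1).
Inductive step: suppose the statement holds for some p ≥ 1, i.e. 5 | h(p). Then
h(p+1) − 5·h(p) = (-5·3^(p+1) - 2·5^(p+1)) − 5·(-5·3^p - 2·5^p) = (-5)·3^p·(3 − 5) = (10)·3^p. Since 5 | h(p) by the inductive hypothesis, 5 | 5·h(p); and 5 | 10 since 10 = 5·2. Therefore 5 | h(p+1).
By the principle of mathematical induction, the result holds for all t ≥ 1.
Therefore the largest such d is 5.

d = 5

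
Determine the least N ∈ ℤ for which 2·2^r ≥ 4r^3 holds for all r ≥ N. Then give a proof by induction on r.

N = 12

At r = 11: 4096 < 5324, so the inequality fails and N ≥ 12. We prove 2·2^r ≥ 4r^3 for all r ≥ 12.
Base case (r = 12): 2·2^r = 8192 and 4r^3 = 6912, so 8192 ≥ 6912.
Inductive step: assume the claim holds for r = k, so 2·2^k ≥ 4k^3.
Then 2·2^(k + 1) = 2·(2·2^k) ≥ 2·(4k^3).
Also, for k ≥ 12 we have 2·(4k^3) ≥ 4(k+1)^3, since 2 ≥ (1 + 1/k)^3 for all k ≥ 12.
Combining, 2·2^(k + 1) ≥ 4(k+1)^3.
By the principle of mathematical induction, the result holds for all r ≥ 12.
Hence the smallest such N is 12.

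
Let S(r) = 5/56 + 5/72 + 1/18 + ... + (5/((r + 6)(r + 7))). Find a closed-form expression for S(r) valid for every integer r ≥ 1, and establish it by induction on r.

We claim S(r) = 5r/(7(r + 7)) for all r ≥ 1.
Base step (r = 1): S(1) = 5/56, and the closed form gives 5/56. They agree.
For the inductive step, assume it holds for an arbitrary m ≥ 1, so S(m) = 5m/(7(m + 7)).
Then S(m+1) = S(m) + (5/((m + 7)(m + 8))) = (5m/(7(m + 7))) + (5/((m + 7)(m + 8))).
Simplifying, S(m+1) = 5(m + 1)/(7(m + 8)) = 5(m+1)/(7((m+1) + 7)),
which is the closed form with r = m+1.
This completes the induction.

S(r) = 5r/(7(r + 7))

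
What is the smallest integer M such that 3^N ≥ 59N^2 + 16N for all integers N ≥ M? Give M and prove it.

At N = 7: 2187 < 3003, so the inequality fails and M ≥ 8. We prove 3^N ≥ 59N^2 + 16N for all N ≥ 8.
Base step (N = 8): 3^N = 6561 and 59N^2 + 16N = 3904, so 6561 ≥ 3904.
Inductive step: suppose the statement holds for some p ≥ 8, so 3^p ≥ 59p^2 + 16p.
Then 3^(p + 1) = 3·(3^p) ≥ 3·(59p^2 + 16p).
Also, for p ≥ 8 we have 3·(59p^2 + 16p) ≥ 59(p+1)^2 + 16(p+1), since 3·(59p^2 + 16p) − (59(p+1)^2 + 16(p+1)) = 118p^2 - 86p - 75, which is nonnegative for all p ≥ 8.
Combining, 3^(p + 1) ≥ 59(p+1)^2 + 16(p+1).
By the principle of mathematical induction, the result holds for all N ≥ 8.
Hence the smallest such M is 8.

M = 8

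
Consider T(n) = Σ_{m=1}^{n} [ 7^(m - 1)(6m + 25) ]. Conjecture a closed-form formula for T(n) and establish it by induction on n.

We claim T(n) = 7^n(n + 4) - 4 for all n ≥ 1.
When n = 1: T(1) = 31, and the closed form gives 31. They agree.
For the inductive step, assume it holds for an arbitrary m ≥ 1, so T(m) = 7^m(m + 4) - 4.
Then T(m+1) = T(m) + (7^m(6m + 31)) = (7^m(m + 4) - 4) + (7^m(6m + 31)).
Simplifying, T(m+1) = 7·7^m·m + 35·7^m - 4 = 7^(m+1)((m+1) + 4) - 4,
which is the closed form with n = m+1.
Hence, by induction on n, the claim holds for every n ≥ 1.

T(n) = 7^n(n + 4) - 4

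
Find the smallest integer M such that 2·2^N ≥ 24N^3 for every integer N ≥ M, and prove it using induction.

M = 16

At N = 15: 65536 < 81000, so the inequality fails and M ≥ 16. We prove 2·2^N ≥ 24N^3 for all N ≥ 16.
When N = 16: 2·2^N = 131072 and 24N^3 = 98304, so 131072 ≥ 98304.
Inductive step: suppose the statement holds for some j ≥ 16, so 2·2^j ≥ 24j^3.
Then 2·2^(j + 1) = 2·(2·2^j) ≥ 2·(24j^3).
Also, for j ≥ 16 we have 2·(24j^3) ≥ 24(j+1)^3, since 2 ≥ (1 + 1/j)^3 for all j ≥ 16.
Combining, 2·2^(j + 1) ≥ 24(j+1)^3.
This completes the induction.
Hence the smallest such M is 16.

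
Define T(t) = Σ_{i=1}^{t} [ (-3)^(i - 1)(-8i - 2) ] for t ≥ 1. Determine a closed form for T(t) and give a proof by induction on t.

T(t) = (-3)^t(2t + 1) - 1

We claim T(t) = (-3)^t(2t + 1) - 1 for all t ≥ 1.
Base case (t = 1): T(1) = -10, and the closed form gives -10. They agree.
Suppose the result is true for t = i, so T(i) = (-3)^i(2i + 1) - 1.
Then T(i+1) = T(i) + ((-3)^i(-8i - 10)) = ((-3)^i(2i + 1) - 1) + ((-3)^i(-8i - 10)).
Simplifying, T(i+1) = -6(-3)^i·i - 9(-3)^i - 1 = (-3)^(i+1)(2(i+1) + 1) - 1,
which is the closed form with t = i+1.
By induction, the statement is established for all t ≥ 1.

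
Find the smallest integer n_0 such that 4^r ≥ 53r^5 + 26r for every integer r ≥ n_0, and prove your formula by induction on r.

At r = 11: 4194304 < 8535989, so the inequality fails and n_0 ≥ 12. We prove 4^r ≥ 53r^5 + 26r for all r ≥ 12.
For the base case r = 12: 4^r = 16777216 and 53r^5 + 26r = 13188408, so 16777216 ≥ 13188408.
For the inductive step, assume it holds for an arbitrary m ≥ 12, so 4^m ≥ 53m^5 + 26m.
Then 4^(m + 1) = 4·(4^m) ≥ 4·(53m^5 + 26m).
Also, for m ≥ 12 we have 4·(53m^5 + 26m) ≥ 53(m+1)^5 + 26(m+1), since 4·(53m^5 + 26m) − (53(m+1)^5 + 26(m+1)) = 159m^5 - 265m^4 - 530m^3 - 530m^2 - 187m - 79, which is nonnegative for all m ≥ 12.
Combining, 4^(m + 1) ≥ 53(m+1)^5 + 26(m+1).
By the principle of mathematical induction, the result holds for all r ≥ 12.
Hence the smallest such n_0 is 12.

n_0 = 12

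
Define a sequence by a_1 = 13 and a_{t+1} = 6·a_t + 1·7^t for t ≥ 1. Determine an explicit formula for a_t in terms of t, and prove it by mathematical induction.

Computing the first terms: a_1 = 13, a_2 = 85, a_3 = 559. This suggests a_t = 6^t + 7^t.
When t = 1: the formula gives 13 = 13 = a_1.
Inductive step: suppose the statement holds for some k ≥ 1, so a_k = 6^k + 7^k.
Then a_{k+1} = 6·a_k + 1·7^k = 6·(6^k + 7^k) + 1·7^k = 6^(k + 1) + 7^(k + 1),
which is the claimed formula at t = k+1.
By the principle of mathematical induction, the result holds for all t ≥ 1.

a_t = 6^t + 7^t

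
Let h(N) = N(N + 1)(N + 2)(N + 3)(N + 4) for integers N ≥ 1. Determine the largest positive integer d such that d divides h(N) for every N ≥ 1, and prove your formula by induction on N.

Computing the first values: h(1) = 120 and h(2) = 720; gcd(120, 720) = 120, so d ≤ 120.
We prove 120 | N(N + 1)(N + 2)(N + 3)(N + 4) for all N ≥ 1 by induction on N.
Base case (N = 1): h(1) = 120 = 120·(1), so 120 | h(1).
For the inductive step, assume it holds for an arbitrary r ≥ 1, i.e. 120 | h(r). Then
h(r+1) − h(r) = (r+1)·(r+2)·(r+3)·(r+4)·(r+5) − r·(r+1)·(r+2)·(r+3)·(r+4) = (r+1)·(r+2)·(r+3)·(r+4)·[(r+5) − r] = 5·(r+1)·(r+2)·(r+3)·(r+4). The product of 4 consecutive integers is divisible by (4)! = 24, so h(r+1) − h(r) is divisible by 5·24 = 120. By the inductive hypothesis 120 | h(r), hence 120 | h(r+1).
This completes the induction.
Therefore the largest such d is 120.

d = 120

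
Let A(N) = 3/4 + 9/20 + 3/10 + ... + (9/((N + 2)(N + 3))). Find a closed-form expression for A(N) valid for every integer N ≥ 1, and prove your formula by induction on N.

We claim A(N) = 3N/(N + 3) for all N ≥ 1.
Base step (N = 1): A(1) = 3/4, and the closed form gives 3/4. They agree.
Inductive step: assume the claim holds for N = r, so A(r) = 3r/(r + 3).
Then A(r+1) = A(r) + (9/((r + 3)(r + 4))) = (3r/(r + 3)) + (9/((r + 3)(r + 4))).
Simplifying, A(r+1) = 3(r + 1)/(r + 4) = 3(r+1)/((r+1) + 3),
which is the closed form with N = r+1.
Hence, by induction on N, the claim holds for every N ≥ 1.

A(N) = 3N/(N + 3)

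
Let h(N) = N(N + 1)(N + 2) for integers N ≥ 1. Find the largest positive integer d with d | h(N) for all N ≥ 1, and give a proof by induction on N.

d = 6

Computing the first values: h(1) = 6 and h(2) = 24; gcd(6, 24) = 6, so d ≤ 6.
We prove 6 | N(N + 1)(N + 2) for all N ≥ 1 by induction on N.
Base case (N = 1): h(1) = 6 = 6·(1), so 6 | h(1).
Inductive step: assume the claim holds for N = k, i.e. 6 | h(k). Then
h(k+1) − h(k) = (k+1)·(k+2)·(k+3) − k·(k+1)·(k+2) = (k+1)·(k+2)·[(k+3) − k] = 3·(k+1)·(k+2). The product of 2 consecutive integers is divisible by (2)! = 2, so h(k+1) − h(k) is divisible by 3·2 = 6. By the inductive hypothesis 6 | h(k), hence 6 | h(k+1).
Hence, by induction on N, the claim holds for every N ≥ 1.
Therefore the largest such d is 6.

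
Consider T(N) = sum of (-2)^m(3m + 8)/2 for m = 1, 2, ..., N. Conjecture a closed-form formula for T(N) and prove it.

T(N) = (-2)^N(N + 3) - 3

We claim T(N) = (-2)^N(N + 3) - 3 for all N ≥ 1.
For the base case N = 1: T(1) = -11, and the closed form gives -11. They agree.
Suppose the result is true for N = m, so T(m) = (-2)^m(m + 3) - 3.
Then T(m+1) = T(m) + ((-2)^m(-3m - 11)) = ((-2)^m(m + 3) - 3) + ((-2)^m(-3m - 11)).
Simplifying, T(m+1) = -2(-2)^m·m - 8(-2)^m - 3 = (-2)^(m+1)((m+1) + 3) - 3,
which is the closed form with N = m+1.
By induction, the statement is established for all N ≥ 1.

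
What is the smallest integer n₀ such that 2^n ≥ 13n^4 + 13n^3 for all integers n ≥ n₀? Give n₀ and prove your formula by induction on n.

n₀ = 22

At n = 21: 2097152 < 2648646, so the inequality fails and n₀ ≥ 22. We prove 2^n ≥ 13n^4 + 13n^3 for all n ≥ 22.
For the base case n = 22: 2^n = 4194304 and 13n^4 + 13n^3 = 3183752, so 4194304 ≥ 3183752.
Inductive step: assume the claim holds for n = i, so 2^i ≥ 13i^4 + 13i^3.
Then 2^(i + 1) = 2·(2^i) ≥ 2·(13i^4 + 13i^3).
Also, for i ≥ 22 we have 2·(13i^4 + 13i^3) ≥ 13(i+1)^4 + 13(i+1)^3, since 2·(13i^4 + 13i^3) − (13(i+1)^4 + 13(i+1)^3) = 13i^4 - 39i^3 - 117i^2 - 91i - 26, which is nonnegative for all i ≥ 22.
Combining, 2^(i + 1) ≥ 13(i+1)^4 + 13(i+1)^3.
This completes the induction.
Hence the smallest such n₀ is 22.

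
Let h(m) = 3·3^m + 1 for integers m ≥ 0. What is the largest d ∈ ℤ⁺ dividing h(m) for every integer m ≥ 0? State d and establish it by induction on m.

Computing the first values: h(0) = 4 and h(1) = 10; gcd(4, 10) = 2, so d ≤ 2.
We prove 2 | 3·3^m + 1 for all m ≥ 0 by induction on m.
Base step (m = 0): h(0) = 4 = 2·(2), so 2 | h(0).
Inductive step: assume the claim holds for m = j, i.e. 2 | h(j). Then
h(j+1) = 3·3^(j+1) + 1 = 3·(3·3^j + 1) - 2 = 3·h(j) - 2. The first term is divisible by 2 by the inductive hypothesis, and -2 is divisible by 2. Hence 2 | h(j+1).
This completes the induction.
Therefore the largest such d is 2.

d = 2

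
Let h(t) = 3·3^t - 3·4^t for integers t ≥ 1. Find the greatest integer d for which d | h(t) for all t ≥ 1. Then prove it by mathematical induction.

Computing the first values: h(1) = -3 and h(2) = -21; gcd(-3, -21) = 3, so d ≤ 3.
We prove 3 | 3·3^t - 3·4^t for all t ≥ 1 by induction on t.
For the base case t = 1: h(1) = -3 = 3·(-1), so 3 | h(1).
Suppose the result is true for t = p, i.e. 3 | h(p). Then
h(p+1) − 4·h(p) = (3·3^(p+1) - 3·4^(p+1)) − 4·(3·3^p - 3·4^p) = (3)·3^p·(3 − 4) = (-3)·3^p. Since 3 | h(p) by the inductive hypothesis, 3 | 4·h(p); and 3 | -3 since -3 = 3·-1. Therefore 3 | h(p+1).
By the principle of mathematical induction, the result holds for all t ≥ 1.
Therefore the largest such d is 3.

d = 3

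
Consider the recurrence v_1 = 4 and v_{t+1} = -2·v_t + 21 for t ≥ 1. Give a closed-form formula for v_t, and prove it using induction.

v_t = -3(-2)^(t - 1) + 7

Computing the first terms: v_1 = 4, v_2 = 13, v_3 = -5. This suggests v_t = -3(-2)^(t - 1) + 7.
For the base case t = 1: the formula gives 4 = 4 = v_1.
For the inductive step, assume it holds for an arbitrary j ≥ 1, so v_j = -3(-2)^(j - 1) + 7.
Then v_{j+1} = -2·v_j + 21 = -2·(-3(-2)^(j - 1) + 7) + 21 = -3(-2)^j + 7 = -3(-2)^((j+1) - 1) + 7,
which is the claimed formula at t = j+1.
This completes the induction.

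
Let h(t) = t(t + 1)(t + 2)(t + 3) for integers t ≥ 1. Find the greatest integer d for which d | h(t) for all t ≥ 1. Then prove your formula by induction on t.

d = 24

Computing the first values: h(1) = 24 and h(2) = 120; gcd(24, 120) = 24, so d ≤ 24.
We prove 24 | t(t + 1)(t + 2)(t + 3) for all t ≥ 1 by induction on t.
For the base case t = 1: h(1) = 24 = 24·(1), so 24 | h(1).
Suppose the result is true for t = m, i.e. 24 | h(m). Then
h(m+1) − h(m) = (m+1)·(m+2)·(m+3)·(m+4) − m·(m+1)·(m+2)·(m+3) = (m+1)·(m+2)·(m+3)·[(m+4) − m] = 4·(m+1)·(m+2)·(m+3). The product of 3 consecutive integers is divisible by (3)! = 6, so h(m+1) − h(m) is divisible by 4·6 = 24. By the inductive hypothesis 24 | h(m), hence 24 | h(m+1).
By induction, the statement is established for all t ≥ 1.
Therefore the largest such d is 24.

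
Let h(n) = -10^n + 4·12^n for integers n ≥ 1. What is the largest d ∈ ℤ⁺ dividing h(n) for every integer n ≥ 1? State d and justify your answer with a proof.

d = 2

Computing the first values: h(1) = 38 and h(2) = 476; gcd(38, 476) = 2, so d ≤ 2.
We prove 2 | -10^n + 4·12^n for all n ≥ 1 by induction on n.
For the base case n = 1: h(1) = 38 = 2·(19), so 2 | h(1).
Inductive step: suppose the statement holds for some j ≥ 1, i.e. 2 | h(j). Then
h(j+1) − 12·h(j) = (-10^(j+1) + 4·12^(j+1)) − 12·(-10^j + 4·12^j) = (-1)·10^j·(10 − 12) = (2)·10^j. Since 2 | h(j) by the inductive hypothesis, 2 | 12·h(j); and 2 | 2 since 2 = 2·1. Therefore 2 | h(j+1).
This completes the induction.
Therefore the largest such d is 2.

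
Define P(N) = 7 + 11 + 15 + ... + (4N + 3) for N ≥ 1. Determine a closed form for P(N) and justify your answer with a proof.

We claim P(N) = N(2N + 5) for all N ≥ 1.
For the base case N = 1: P(1) = 7, and the closed form gives 7. They agree.
For the inductive step, assume it holds for an arbitrary r ≥ 1, so P(r) = r(2r + 5).
Then P(r+1) = P(r) + (4r + 7) = (r(2r + 5)) + (4r + 7).
Simplifying, P(r+1) = (r + 1)(2r + 7) = (r+1)(2(r+1) + 5),
which is the closed form with N = r+1.
By induction, the statement is established for all N ≥ 1.

P(N) = N(2N + 5)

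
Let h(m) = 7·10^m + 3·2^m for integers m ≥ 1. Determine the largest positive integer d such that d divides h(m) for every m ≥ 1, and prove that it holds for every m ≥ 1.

Computing the first values: h(1) = 76 and h(2) = 712; gcd(76, 712) = 4, so d ≤ 4.
We prove 4 | 7·10^m + 3·2^m for all m ≥ 1 by induction on m.
For the base case m = 1: h(1) = 76 = 4·(19), so 4 | h(1).
Suppose the result is true for m = j, i.e. 4 | h(j). Then
h(j+1) − 10·h(j) = (7·10^(j+1) + 3·2^(j+1)) − 10·(7·10^j + 3·2^j) = (3)·2^j·(2 − 10) = (-24)·2^j. Since 4 | h(j) by the inductive hypothesis, 4 | 10·h(j); and 4 | -24 since -24 = 4·-6. Therefore 4 | h(j+1).
Hence, by induction on m, the claim holds for every m ≥ 1.
Therefore the largest such d is 4.

d = 4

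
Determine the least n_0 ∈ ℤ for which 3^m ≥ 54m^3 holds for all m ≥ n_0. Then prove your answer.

n_0 = 10

At m = 9: 19683 < 39366, so the inequality fails and n_0 ≥ 10. We prove 3^m ≥ 54m^3 for all m ≥ 10.
Base case (m = 10): 3^m = 59049 and 54m^3 = 54000, so 59049 ≥ 54000.
Suppose the result is true for m = p, so 3^p ≥ 54p^3.
Then 3^(p + 1) = 3·(3^p) ≥ 3·(54p^3).
Also, for p ≥ 10 we have 3·(54p^3) ≥ 54(p+1)^3, since 3 ≥ (1 + 1/p)^3 for all p ≥ 10.
Combining, 3^(p + 1) ≥ 54(p+1)^3.
By induction, the statement is established for all m ≥ 10.
Hence the smallest such n_0 is 10.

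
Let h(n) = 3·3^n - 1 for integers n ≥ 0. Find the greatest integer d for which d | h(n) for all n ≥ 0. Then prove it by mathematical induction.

d = 2

Computing the first values: h(0) = 2 and h(1) = 8; gcd(2, 8) = 2, so d ≤ 2.
We prove 2 | 3·3^n - 1 for all n ≥ 0 by induction on n.
Base case (n = 0): h(0) = 2 = 2·(1), so 2 | h(0).
Suppose the result is true for n = j, i.e. 2 | h(j). Then
h(j+1) = 3·3^(j+1) - 1 = 3·(3·3^j - 1) + 2 = 3·h(j) + 2. The first term is divisible by 2 by the inductive hypothesis, and 2 is divisible by 2. Hence 2 | h(j+1).
By the principle of mathematical induction, the result holds for all n ≥ 0.
Therefore the largest such d is 2.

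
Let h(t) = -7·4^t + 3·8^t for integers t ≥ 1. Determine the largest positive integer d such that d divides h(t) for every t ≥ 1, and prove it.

Computing the first values: h(1) = -4 and h(2) = 80; gcd(-4, 80) = 4, so d ≤ 4.
We prove 4 | -7·4^t + 3·8^t for all t ≥ 1 by induction on t.
Base step (t = 1): h(1) = -4 = 4·(-1), so 4 | h(1).
For the inductive step, assume it holds for an arbitrary i ≥ 1, i.e. 4 | h(i). Then
h(i+1) − 8·h(i) = (-7·4^(i+1) + 3·8^(i+1)) − 8·(-7·4^i + 3·8^i) = (-7)·4^i·(4 − 8) = (28)·4^i. Since 4 | h(i) by the inductive hypothesis, 4 | 8·h(i); and 4 | 28 since 28 = 4·7. Therefore 4 | h(i+1).
This completes the induction.
Therefore the largest such d is 4.

d = 4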